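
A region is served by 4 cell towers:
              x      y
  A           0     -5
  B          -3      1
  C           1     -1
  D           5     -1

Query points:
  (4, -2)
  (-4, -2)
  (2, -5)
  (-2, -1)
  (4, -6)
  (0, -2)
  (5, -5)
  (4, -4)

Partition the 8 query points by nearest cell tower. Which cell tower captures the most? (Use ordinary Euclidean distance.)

(4, -2) — d² to each: A:25, B:58, C:10, D:2 → nearest is D
(-4, -2) — d² to each: A:25, B:10, C:26, D:82 → nearest is B
(2, -5) — d² to each: A:4, B:61, C:17, D:25 → nearest is A
(-2, -1) — d² to each: A:20, B:5, C:9, D:49 → nearest is B
(4, -6) — d² to each: A:17, B:98, C:34, D:26 → nearest is A
(0, -2) — d² to each: A:9, B:18, C:2, D:26 → nearest is C
(5, -5) — d² to each: A:25, B:100, C:32, D:16 → nearest is D
(4, -4) — d² to each: A:17, B:74, C:18, D:10 → nearest is D
Tally — A:2, B:2, C:1, D:3. D captures the most (3).

D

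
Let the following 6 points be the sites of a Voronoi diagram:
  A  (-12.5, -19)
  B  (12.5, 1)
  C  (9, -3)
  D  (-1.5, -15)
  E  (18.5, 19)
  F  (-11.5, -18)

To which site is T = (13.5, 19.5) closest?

E

Since √ is increasing, it suffices to compare squared distances:
|TA|² = (13.5−(-12.5))² + (19.5−(-19))² = 676 + 1482.25 = 2158.25
|TB|² = (13.5−12.5)² + (19.5−1)² = 1 + 342.25 = 343.25
|TC|² = (13.5−9)² + (19.5−(-3))² = 20.25 + 506.25 = 526.5
|TD|² = (13.5−(-1.5))² + (19.5−(-15))² = 225 + 1190.25 = 1415.25
|TE|² = (13.5−18.5)² + (19.5−19)² = 25 + 0.25 = 25.25
|TF|² = (13.5−(-11.5))² + (19.5−(-18))² = 625 + 1406.25 = 2031.25
E is nearest.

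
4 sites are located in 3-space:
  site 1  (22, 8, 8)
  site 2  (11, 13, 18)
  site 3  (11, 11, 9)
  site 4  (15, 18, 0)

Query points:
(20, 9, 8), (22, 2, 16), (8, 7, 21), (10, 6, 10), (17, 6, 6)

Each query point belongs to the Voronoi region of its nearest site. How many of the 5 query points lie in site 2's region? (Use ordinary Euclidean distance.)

(20, 9, 8) — d² to each: site 1:5, site 2:197, site 3:86, site 4:170 → nearest is site 1
(22, 2, 16) — d² to each: site 1:100, site 2:246, site 3:251, site 4:561 → nearest is site 1
(8, 7, 21) — d² to each: site 1:366, site 2:54, site 3:169, site 4:611 → nearest is site 2
(10, 6, 10) — d² to each: site 1:152, site 2:114, site 3:27, site 4:269 → nearest is site 3
(17, 6, 6) — d² to each: site 1:33, site 2:229, site 3:70, site 4:184 → nearest is site 1
1 of the 5 points has site 2 as nearest.

1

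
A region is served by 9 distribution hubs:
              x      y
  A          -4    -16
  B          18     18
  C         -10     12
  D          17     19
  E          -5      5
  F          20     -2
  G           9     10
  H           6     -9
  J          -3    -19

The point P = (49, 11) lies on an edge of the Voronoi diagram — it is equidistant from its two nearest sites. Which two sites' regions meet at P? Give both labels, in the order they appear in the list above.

Squared distances from P to each site:
|PA|² = (49−(-4))² + (11−(-16))² = 2809 + 729 = 3538
|PB|² = (49−18)² + (11−18)² = 961 + 49 = 1010
|PC|² = (49−(-10))² + (11−12)² = 3481 + 1 = 3482
|PD|² = (49−17)² + (11−19)² = 1024 + 64 = 1088
|PE|² = (49−(-5))² + (11−5)² = 2916 + 36 = 2952
|PF|² = (49−20)² + (11−(-2))² = 841 + 169 = 1010
|PG|² = (49−9)² + (11−10)² = 1600 + 1 = 1601
|PH|² = (49−6)² + (11−(-9))² = 1849 + 400 = 2249
|PJ|² = (49−(-3))² + (11−(-19))² = 2704 + 900 = 3604
P is equidistant from B and F (both at squared distance 1010), and every other site is strictly farther — so P lies on the B–F Voronoi edge.

B and F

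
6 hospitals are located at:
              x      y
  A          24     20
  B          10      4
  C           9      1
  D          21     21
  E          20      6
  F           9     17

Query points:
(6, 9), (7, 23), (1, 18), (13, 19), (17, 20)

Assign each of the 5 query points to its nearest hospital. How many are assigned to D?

(6, 9) — d² to each: A:445, B:41, C:73, D:369, E:205, F:73 → nearest is B
(7, 23) — d² to each: A:298, B:370, C:488, D:200, E:458, F:40 → nearest is F
(1, 18) — d² to each: A:533, B:277, C:353, D:409, E:505, F:65 → nearest is F
(13, 19) — d² to each: A:122, B:234, C:340, D:68, E:218, F:20 → nearest is F
(17, 20) — d² to each: A:49, B:305, C:425, D:17, E:205, F:73 → nearest is D
1 of the 5 points has D as nearest.

1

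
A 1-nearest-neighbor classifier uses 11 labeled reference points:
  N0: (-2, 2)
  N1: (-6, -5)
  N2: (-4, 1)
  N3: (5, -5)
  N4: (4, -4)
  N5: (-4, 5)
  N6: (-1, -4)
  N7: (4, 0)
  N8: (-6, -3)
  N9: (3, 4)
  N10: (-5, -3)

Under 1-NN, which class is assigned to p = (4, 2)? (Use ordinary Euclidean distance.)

N7

Compare squared distances (the ordering matches that of the actual distances):
|pN0|² = 36 + 0 = 36
|pN1|² = 100 + 49 = 149
|pN2|² = 64 + 1 = 65
|pN3|² = 1 + 49 = 50
|pN4|² = 0 + 36 = 36
|pN5|² = 64 + 9 = 73
|pN6|² = 25 + 36 = 61
|pN7|² = 0 + 4 = 4
|pN8|² = 100 + 25 = 125
|pN9|² = 1 + 4 = 5
d²(p, N10) = 81 + 25 = 106
Minimum is at N7.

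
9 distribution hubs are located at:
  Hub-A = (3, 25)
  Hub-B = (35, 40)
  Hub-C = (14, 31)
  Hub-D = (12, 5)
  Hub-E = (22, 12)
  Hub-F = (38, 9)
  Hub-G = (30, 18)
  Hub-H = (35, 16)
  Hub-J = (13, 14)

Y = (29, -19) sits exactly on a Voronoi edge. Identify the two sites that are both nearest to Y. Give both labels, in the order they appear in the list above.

Hub-D and Hub-F

Squared distances from Y to each site:
d²(Y, Hub-A) = (29−3)² + (-19−25)² = 676 + 1936 = 2612
d²(Y, Hub-B) = (29−35)² + (-19−40)² = 36 + 3481 = 3517
d²(Y, Hub-C) = (29−14)² + (-19−31)² = 225 + 2500 = 2725
d²(Y, Hub-D) = (29−12)² + (-19−5)² = 289 + 576 = 865
d²(Y, Hub-E) = (29−22)² + (-19−12)² = 49 + 961 = 1010
d²(Y, Hub-F) = (29−38)² + (-19−9)² = 81 + 784 = 865
d²(Y, Hub-G) = (29−30)² + (-19−18)² = 1 + 1369 = 1370
d²(Y, Hub-H) = (29−35)² + (-19−16)² = 36 + 1225 = 1261
d²(Y, Hub-J) = (29−13)² + (-19−14)² = 256 + 1089 = 1345
Y is equidistant from Hub-D and Hub-F (both at squared distance 865), and every other site is strictly farther — so Y lies on the Hub-D–Hub-F Voronoi edge.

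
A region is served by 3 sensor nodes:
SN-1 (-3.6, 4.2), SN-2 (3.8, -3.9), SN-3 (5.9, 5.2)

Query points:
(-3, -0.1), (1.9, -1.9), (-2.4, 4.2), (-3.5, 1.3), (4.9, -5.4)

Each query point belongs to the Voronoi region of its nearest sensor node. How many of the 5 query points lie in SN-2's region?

(-3, -0.1) — d² to each: SN-1:18.85, SN-2:60.68, SN-3:107.3 → nearest is SN-1
(1.9, -1.9) — d² to each: SN-1:67.46, SN-2:7.61, SN-3:66.41 → nearest is SN-2
(-2.4, 4.2) — d² to each: SN-1:1.44, SN-2:104.05, SN-3:69.89 → nearest is SN-1
(-3.5, 1.3) — d² to each: SN-1:8.42, SN-2:80.33, SN-3:103.57 → nearest is SN-1
(4.9, -5.4) — d² to each: SN-1:164.41, SN-2:3.46, SN-3:113.36 → nearest is SN-2
2 of the 5 points have SN-2 as nearest.

2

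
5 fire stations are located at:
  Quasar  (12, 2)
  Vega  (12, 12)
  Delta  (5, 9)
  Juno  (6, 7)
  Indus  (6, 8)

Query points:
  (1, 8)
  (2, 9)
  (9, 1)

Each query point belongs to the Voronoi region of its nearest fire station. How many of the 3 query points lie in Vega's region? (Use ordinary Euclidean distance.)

(1, 8) — d² to each: Quasar:157, Vega:137, Delta:17, Juno:26, Indus:25 → nearest is Delta
(2, 9) — d² to each: Quasar:149, Vega:109, Delta:9, Juno:20, Indus:17 → nearest is Delta
(9, 1) — d² to each: Quasar:10, Vega:130, Delta:80, Juno:45, Indus:58 → nearest is Quasar
0 of the 3 points have Vega as nearest.

0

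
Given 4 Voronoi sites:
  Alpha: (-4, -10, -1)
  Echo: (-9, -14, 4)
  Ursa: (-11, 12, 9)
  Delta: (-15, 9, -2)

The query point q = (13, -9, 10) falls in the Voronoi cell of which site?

Compare squared distances (the ordering matches that of the actual distances):
d²(q, Alpha) = (13−(-4))² + (-9−(-10))² + (10−(-1))² = 289 + 1 + 121 = 411
d²(q, Echo) = (13−(-9))² + (-9−(-14))² + (10−4)² = 484 + 25 + 36 = 545
d²(q, Ursa) = (13−(-11))² + (-9−12)² + (10−9)² = 576 + 441 + 1 = 1018
d²(q, Delta) = (13−(-15))² + (-9−9)² + (10−(-2))² = 784 + 324 + 144 = 1252
Minimum is at Alpha.

Alpha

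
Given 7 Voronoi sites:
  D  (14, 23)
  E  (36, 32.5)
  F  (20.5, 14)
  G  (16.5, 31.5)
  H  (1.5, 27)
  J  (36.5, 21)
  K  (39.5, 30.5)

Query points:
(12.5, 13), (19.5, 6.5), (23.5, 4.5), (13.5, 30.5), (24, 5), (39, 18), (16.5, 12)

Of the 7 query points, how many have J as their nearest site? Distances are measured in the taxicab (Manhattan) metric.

1

(12.5, 13) — d to each: D:11.5, E:43, F:9, G:22.5, H:25, J:32, K:44.5 → nearest is F
(19.5, 6.5) — d to each: D:22, E:42.5, F:8.5, G:28, H:38.5, J:31.5, K:44 → nearest is F
(23.5, 4.5) — d to each: D:28, E:40.5, F:12.5, G:34, H:44.5, J:29.5, K:42 → nearest is F
(13.5, 30.5) — d to each: D:8, E:24.5, F:23.5, G:4, H:15.5, J:32.5, K:26 → nearest is G
(24, 5) — d to each: D:28, E:39.5, F:12.5, G:34, H:44.5, J:28.5, K:41 → nearest is F
(39, 18) — d to each: D:30, E:17.5, F:22.5, G:36, H:46.5, J:5.5, K:13 → nearest is J
(16.5, 12) — d to each: D:13.5, E:40, F:6, G:19.5, H:30, J:29, K:41.5 → nearest is F
1 of the 7 points has J as nearest.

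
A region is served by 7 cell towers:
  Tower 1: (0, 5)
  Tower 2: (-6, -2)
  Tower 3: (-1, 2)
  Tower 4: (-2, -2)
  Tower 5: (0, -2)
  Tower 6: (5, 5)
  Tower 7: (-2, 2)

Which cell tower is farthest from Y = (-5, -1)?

Compare squared distances (the ordering matches that of the actual distances):
d²(Y, Tower 1) = (-5−0)² + (-1−5)² = 25 + 36 = 61
d²(Y, Tower 2) = (-5−(-6))² + (-1−(-2))² = 1 + 1 = 2
d²(Y, Tower 3) = (-5−(-1))² + (-1−2)² = 16 + 9 = 25
d²(Y, Tower 4) = (-5−(-2))² + (-1−(-2))² = 9 + 1 = 10
d²(Y, Tower 5) = (-5−0)² + (-1−(-2))² = 25 + 1 = 26
d²(Y, Tower 6) = (-5−5)² + (-1−5)² = 100 + 36 = 136
d²(Y, Tower 7) = (-5−(-2))² + (-1−2)² = 9 + 9 = 18
The largest is to Tower 6.

Tower 6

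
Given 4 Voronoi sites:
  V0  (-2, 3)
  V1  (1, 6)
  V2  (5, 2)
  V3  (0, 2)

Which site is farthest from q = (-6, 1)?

V2

Since √ is increasing, it suffices to compare squared distances:
|qV0|² = (-6−(-2))² + (1−3)² = 16 + 4 = 20
|qV1|² = (-6−1)² + (1−6)² = 49 + 25 = 74
|qV2|² = (-6−5)² + (1−2)² = 121 + 1 = 122
|qV3|² = (-6−0)² + (1−2)² = 36 + 1 = 37
The largest is to V2.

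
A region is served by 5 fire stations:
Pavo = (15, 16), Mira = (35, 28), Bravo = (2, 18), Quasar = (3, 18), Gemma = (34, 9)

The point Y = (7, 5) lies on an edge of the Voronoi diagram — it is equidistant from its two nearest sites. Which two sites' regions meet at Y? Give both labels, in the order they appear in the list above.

Squared distances from Y to each site:
d²(Y, Pavo) = 64 + 121 = 185
d²(Y, Mira) = 784 + 529 = 1313
d²(Y, Bravo) = 25 + 169 = 194
d²(Y, Quasar) = 16 + 169 = 185
d²(Y, Gemma) = 729 + 16 = 745
Y is equidistant from Pavo and Quasar (both at squared distance 185), and every other site is strictly farther — so Y lies on the Pavo–Quasar Voronoi edge.

Pavo and Quasar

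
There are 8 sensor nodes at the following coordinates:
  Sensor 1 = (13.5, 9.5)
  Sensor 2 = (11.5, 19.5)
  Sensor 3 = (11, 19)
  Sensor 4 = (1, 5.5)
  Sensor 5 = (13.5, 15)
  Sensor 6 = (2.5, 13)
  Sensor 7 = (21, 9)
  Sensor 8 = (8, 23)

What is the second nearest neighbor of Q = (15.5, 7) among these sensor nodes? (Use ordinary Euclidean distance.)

Compare squared distances (the ordering matches that of the actual distances):
d²(Q, Sensor 1) = 4 + 6.25 = 10.25
d²(Q, Sensor 2) = 16 + 156.25 = 172.25
d²(Q, Sensor 3) = 20.25 + 144 = 164.25
d²(Q, Sensor 4) = 210.25 + 2.25 = 212.5
d²(Q, Sensor 5) = 4 + 64 = 68
d²(Q, Sensor 6) = 169 + 36 = 205
d²(Q, Sensor 7) = 30.25 + 4 = 34.25
d²(Q, Sensor 8) = 56.25 + 256 = 312.25
Sorted ascending: Sensor 1, Sensor 7, Sensor 5, … — the second-nearest is Sensor 7.

Sensor 7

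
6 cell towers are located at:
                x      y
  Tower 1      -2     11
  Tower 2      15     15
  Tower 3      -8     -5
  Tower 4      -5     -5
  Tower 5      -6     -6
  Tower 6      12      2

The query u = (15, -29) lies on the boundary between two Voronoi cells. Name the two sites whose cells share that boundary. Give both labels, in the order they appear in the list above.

Tower 5 and Tower 6

Squared distances from u to each site:
d²(u, Tower 1) = 289 + 1600 = 1889
d²(u, Tower 2) = 0 + 1936 = 1936
d²(u, Tower 3) = 529 + 576 = 1105
d²(u, Tower 4) = 400 + 576 = 976
d²(u, Tower 5) = 441 + 529 = 970
d²(u, Tower 6) = 9 + 961 = 970
u is equidistant from Tower 5 and Tower 6 (both at squared distance 970), and every other site is strictly farther — so u lies on the Tower 5–Tower 6 Voronoi edge.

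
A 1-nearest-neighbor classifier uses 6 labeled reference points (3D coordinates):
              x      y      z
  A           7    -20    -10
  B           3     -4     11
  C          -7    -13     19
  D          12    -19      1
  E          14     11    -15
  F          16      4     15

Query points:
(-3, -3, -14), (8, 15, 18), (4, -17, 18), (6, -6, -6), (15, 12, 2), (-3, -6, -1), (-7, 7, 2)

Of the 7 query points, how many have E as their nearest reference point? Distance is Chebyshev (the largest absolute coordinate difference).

0

(-3, -3, -14) — d to each: A:17, B:25, C:33, D:16, E:17, F:29 → nearest is D
(8, 15, 18) — d to each: A:35, B:19, C:28, D:34, E:33, F:11 → nearest is F
(4, -17, 18) — d to each: A:28, B:13, C:11, D:17, E:33, F:21 → nearest is C
(6, -6, -6) — d to each: A:14, B:17, C:25, D:13, E:17, F:21 → nearest is D
(15, 12, 2) — d to each: A:32, B:16, C:25, D:31, E:17, F:13 → nearest is F
(-3, -6, -1) — d to each: A:14, B:12, C:20, D:15, E:17, F:19 → nearest is B
(-7, 7, 2) — d to each: A:27, B:11, C:20, D:26, E:21, F:23 → nearest is B
0 of the 7 points have E as nearest.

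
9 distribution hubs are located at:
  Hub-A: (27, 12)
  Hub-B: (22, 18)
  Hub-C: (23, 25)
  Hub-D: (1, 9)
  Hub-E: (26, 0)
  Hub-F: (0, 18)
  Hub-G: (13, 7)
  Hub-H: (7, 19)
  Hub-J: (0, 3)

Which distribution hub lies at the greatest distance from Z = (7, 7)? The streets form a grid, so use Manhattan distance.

d(Z, Hub-A) = |7−27| + |7−12| = 20 + 5 = 25
d(Z, Hub-B) = |7−22| + |7−18| = 15 + 11 = 26
d(Z, Hub-C) = |7−23| + |7−25| = 16 + 18 = 34
d(Z, Hub-D) = |7−1| + |7−9| = 6 + 2 = 8
d(Z, Hub-E) = |7−26| + |7−0| = 19 + 7 = 26
d(Z, Hub-F) = |7−0| + |7−18| = 7 + 11 = 18
d(Z, Hub-G) = |7−13| + |7−7| = 6 + 0 = 6
d(Z, Hub-H) = |7−7| + |7−19| = 0 + 12 = 12
d(Z, Hub-J) = |7−0| + |7−3| = 7 + 4 = 11
The largest is to Hub-C.

Hub-C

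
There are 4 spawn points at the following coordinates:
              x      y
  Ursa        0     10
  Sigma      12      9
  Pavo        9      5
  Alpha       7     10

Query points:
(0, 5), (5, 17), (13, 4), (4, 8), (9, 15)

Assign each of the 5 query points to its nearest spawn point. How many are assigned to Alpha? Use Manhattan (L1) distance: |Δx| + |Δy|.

(0, 5) — d to each: Ursa:5, Sigma:16, Pavo:9, Alpha:12 → nearest is Ursa
(5, 17) — d to each: Ursa:12, Sigma:15, Pavo:16, Alpha:9 → nearest is Alpha
(13, 4) — d to each: Ursa:19, Sigma:6, Pavo:5, Alpha:12 → nearest is Pavo
(4, 8) — d to each: Ursa:6, Sigma:9, Pavo:8, Alpha:5 → nearest is Alpha
(9, 15) — d to each: Ursa:14, Sigma:9, Pavo:10, Alpha:7 → nearest is Alpha
3 of the 5 points have Alpha as nearest.

3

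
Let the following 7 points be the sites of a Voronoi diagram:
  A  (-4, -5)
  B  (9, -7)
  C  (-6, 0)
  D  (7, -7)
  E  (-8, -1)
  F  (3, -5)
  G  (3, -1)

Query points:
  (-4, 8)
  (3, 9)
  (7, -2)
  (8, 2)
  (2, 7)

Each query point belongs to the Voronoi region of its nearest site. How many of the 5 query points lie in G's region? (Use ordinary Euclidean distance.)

(-4, 8) — d² to each: A:169, B:394, C:68, D:346, E:97, F:218, G:130 → nearest is C
(3, 9) — d² to each: A:245, B:292, C:162, D:272, E:221, F:196, G:100 → nearest is G
(7, -2) — d² to each: A:130, B:29, C:173, D:25, E:226, F:25, G:17 → nearest is G
(8, 2) — d² to each: A:193, B:82, C:200, D:82, E:265, F:74, G:34 → nearest is G
(2, 7) — d² to each: A:180, B:245, C:113, D:221, E:164, F:145, G:65 → nearest is G
4 of the 5 points have G as nearest.

4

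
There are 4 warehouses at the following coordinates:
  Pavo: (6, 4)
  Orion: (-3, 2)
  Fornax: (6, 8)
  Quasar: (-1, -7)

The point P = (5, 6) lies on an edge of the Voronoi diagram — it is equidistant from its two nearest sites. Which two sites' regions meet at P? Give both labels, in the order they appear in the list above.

Squared distances from P to each site:
d²(P, Pavo) = (5−6)² + (6−4)² = 1 + 4 = 5
d²(P, Orion) = (5−(-3))² + (6−2)² = 64 + 16 = 80
d²(P, Fornax) = (5−6)² + (6−8)² = 1 + 4 = 5
d²(P, Quasar) = (5−(-1))² + (6−(-7))² = 36 + 169 = 205
P is equidistant from Pavo and Fornax (both at squared distance 5), and every other site is strictly farther — so P lies on the Pavo–Fornax Voronoi edge.

Pavo and Fornax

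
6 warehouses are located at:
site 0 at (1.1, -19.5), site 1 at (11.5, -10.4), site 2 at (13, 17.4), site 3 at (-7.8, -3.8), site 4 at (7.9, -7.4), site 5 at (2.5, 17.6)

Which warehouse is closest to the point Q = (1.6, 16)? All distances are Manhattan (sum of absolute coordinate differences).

site 5

d(Q, site 0) = |1.6−1.1| + |16−(-19.5)| = 0.5 + 35.5 = 36
d(Q, site 1) = |1.6−11.5| + |16−(-10.4)| = 9.9 + 26.4 = 36.3
d(Q, site 2) = |1.6−13| + |16−17.4| = 11.4 + 1.4 = 12.8
d(Q, site 3) = |1.6−(-7.8)| + |16−(-3.8)| = 9.4 + 19.8 = 29.2
d(Q, site 4) = |1.6−7.9| + |16−(-7.4)| = 6.3 + 23.4 = 29.7
d(Q, site 5) = |1.6−2.5| + |16−17.6| = 0.9 + 1.6 = 2.5
The smallest is to site 5, so Q lies in the Voronoi region of site 5.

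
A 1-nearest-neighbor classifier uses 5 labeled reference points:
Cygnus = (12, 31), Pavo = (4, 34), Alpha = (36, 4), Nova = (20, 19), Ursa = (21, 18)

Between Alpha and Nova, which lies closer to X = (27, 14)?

Nova

Compare squared distances:
d²(X, Alpha) = (27−36)² + (14−4)² = 81 + 100 = 181
d²(X, Nova) = (27−20)² + (14−19)² = 49 + 25 = 74
181 > 74, so Nova is closer.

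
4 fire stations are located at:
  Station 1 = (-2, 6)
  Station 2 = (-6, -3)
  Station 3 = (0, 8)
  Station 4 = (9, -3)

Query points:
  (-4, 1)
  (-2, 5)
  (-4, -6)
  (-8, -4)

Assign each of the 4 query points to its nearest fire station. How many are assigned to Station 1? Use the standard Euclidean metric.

(-4, 1) — d² to each: Station 1:29, Station 2:20, Station 3:65, Station 4:185 → nearest is Station 2
(-2, 5) — d² to each: Station 1:1, Station 2:80, Station 3:13, Station 4:185 → nearest is Station 1
(-4, -6) — d² to each: Station 1:148, Station 2:13, Station 3:212, Station 4:178 → nearest is Station 2
(-8, -4) — d² to each: Station 1:136, Station 2:5, Station 3:208, Station 4:290 → nearest is Station 2
1 of the 4 points has Station 1 as nearest.

1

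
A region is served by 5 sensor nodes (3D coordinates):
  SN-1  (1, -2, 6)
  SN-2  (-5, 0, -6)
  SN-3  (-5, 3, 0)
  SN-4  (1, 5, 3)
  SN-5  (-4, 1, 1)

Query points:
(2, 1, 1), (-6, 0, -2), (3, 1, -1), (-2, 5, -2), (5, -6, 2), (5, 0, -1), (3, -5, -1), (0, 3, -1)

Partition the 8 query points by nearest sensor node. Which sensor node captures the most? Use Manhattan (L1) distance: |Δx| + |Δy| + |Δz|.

SN-5

(2, 1, 1) — d to each: SN-1:9, SN-2:15, SN-3:10, SN-4:7, SN-5:6 → nearest is SN-5
(-6, 0, -2) — d to each: SN-1:17, SN-2:5, SN-3:6, SN-4:17, SN-5:6 → nearest is SN-2
(3, 1, -1) — d to each: SN-1:12, SN-2:14, SN-3:11, SN-4:10, SN-5:9 → nearest is SN-5
(-2, 5, -2) — d to each: SN-1:18, SN-2:12, SN-3:7, SN-4:8, SN-5:9 → nearest is SN-3
(5, -6, 2) — d to each: SN-1:12, SN-2:24, SN-3:21, SN-4:16, SN-5:17 → nearest is SN-1
(5, 0, -1) — d to each: SN-1:13, SN-2:15, SN-3:14, SN-4:13, SN-5:12 → nearest is SN-5
(3, -5, -1) — d to each: SN-1:12, SN-2:18, SN-3:17, SN-4:16, SN-5:15 → nearest is SN-1
(0, 3, -1) — d to each: SN-1:13, SN-2:13, SN-3:6, SN-4:7, SN-5:8 → nearest is SN-3
Tally — SN-1:2, SN-2:1, SN-3:2, SN-5:3. SN-5 captures the most (3).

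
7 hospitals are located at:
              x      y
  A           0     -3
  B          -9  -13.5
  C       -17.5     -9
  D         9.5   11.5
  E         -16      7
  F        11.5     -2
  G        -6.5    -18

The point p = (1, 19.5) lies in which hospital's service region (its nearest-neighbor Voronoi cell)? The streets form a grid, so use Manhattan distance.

d(p,A) = |1−0| + |19.5−(-3)| = 1 + 22.5 = 23.5
d(p,B) = |1−(-9)| + |19.5−(-13.5)| = 10 + 33 = 43
d(p,C) = |1−(-17.5)| + |19.5−(-9)| = 18.5 + 28.5 = 47
d(p,D) = |1−9.5| + |19.5−11.5| = 8.5 + 8 = 16.5
d(p,E) = |1−(-16)| + |19.5−7| = 17 + 12.5 = 29.5
d(p,F) = |1−11.5| + |19.5−(-2)| = 10.5 + 21.5 = 32
d(p,G) = |1−(-6.5)| + |19.5−(-18)| = 7.5 + 37.5 = 45
The smallest is to D, so p lies in the Voronoi region of D.

D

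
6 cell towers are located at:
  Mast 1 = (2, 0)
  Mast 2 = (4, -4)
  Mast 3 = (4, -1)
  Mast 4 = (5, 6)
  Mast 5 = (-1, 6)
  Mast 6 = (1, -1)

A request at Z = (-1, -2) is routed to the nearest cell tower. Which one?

Mast 6

Compare squared distances (the ordering matches that of the actual distances):
d²(Z, Mast 1) = (-1−2)² + (-2−0)² = 9 + 4 = 13
d²(Z, Mast 2) = (-1−4)² + (-2−(-4))² = 25 + 4 = 29
d²(Z, Mast 3) = (-1−4)² + (-2−(-1))² = 25 + 1 = 26
d²(Z, Mast 4) = (-1−5)² + (-2−6)² = 36 + 64 = 100
d²(Z, Mast 5) = (-1−(-1))² + (-2−6)² = 0 + 64 = 64
d²(Z, Mast 6) = (-1−1)² + (-2−(-1))² = 4 + 1 = 5
Minimum is at Mast 6.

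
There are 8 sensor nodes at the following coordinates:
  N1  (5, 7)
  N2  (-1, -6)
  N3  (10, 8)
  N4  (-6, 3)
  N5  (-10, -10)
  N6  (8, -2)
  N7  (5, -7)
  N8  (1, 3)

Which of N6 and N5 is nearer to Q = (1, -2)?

Compare squared distances:
|QN6|² = (1−8)² + (-2−(-2))² = 49 + 0 = 49
|QN5|² = (1−(-10))² + (-2−(-10))² = 121 + 64 = 185
49 < 185, so N6 is closer.

N6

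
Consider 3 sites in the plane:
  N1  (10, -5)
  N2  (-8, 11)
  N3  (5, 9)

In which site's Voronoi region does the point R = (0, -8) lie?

Since √ is increasing, it suffices to compare squared distances:
|RN1|² = (0−10)² + (-8−(-5))² = 100 + 9 = 109
|RN2|² = (0−(-8))² + (-8−11)² = 64 + 361 = 425
|RN3|² = (0−5)² + (-8−9)² = 25 + 289 = 314
The smallest is to N1, so R lies in the Voronoi region of N1.

N1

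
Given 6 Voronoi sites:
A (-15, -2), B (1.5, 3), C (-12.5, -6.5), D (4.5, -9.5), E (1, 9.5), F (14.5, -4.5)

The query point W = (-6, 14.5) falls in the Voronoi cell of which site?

Compare squared distances (the ordering matches that of the actual distances):
|WA|² = (-6−(-15))² + (14.5−(-2))² = 81 + 272.25 = 353.25
|WB|² = (-6−1.5)² + (14.5−3)² = 56.25 + 132.25 = 188.5
|WC|² = (-6−(-12.5))² + (14.5−(-6.5))² = 42.25 + 441 = 483.25
|WD|² = (-6−4.5)² + (14.5−(-9.5))² = 110.25 + 576 = 686.25
|WE|² = (-6−1)² + (14.5−9.5)² = 49 + 25 = 74
|WF|² = (-6−14.5)² + (14.5−(-4.5))² = 420.25 + 361 = 781.25
Minimum is at E.

E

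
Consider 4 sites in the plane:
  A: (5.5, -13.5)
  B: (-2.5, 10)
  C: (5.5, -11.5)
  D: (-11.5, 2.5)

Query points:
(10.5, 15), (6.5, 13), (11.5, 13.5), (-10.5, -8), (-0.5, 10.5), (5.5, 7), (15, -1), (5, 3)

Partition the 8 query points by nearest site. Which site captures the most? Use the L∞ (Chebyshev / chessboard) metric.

B

(10.5, 15) — d to each: A:28.5, B:13, C:26.5, D:22 → nearest is B
(6.5, 13) — d to each: A:26.5, B:9, C:24.5, D:18 → nearest is B
(11.5, 13.5) — d to each: A:27, B:14, C:25, D:23 → nearest is B
(-10.5, -8) — d to each: A:16, B:18, C:16, D:10.5 → nearest is D
(-0.5, 10.5) — d to each: A:24, B:2, C:22, D:11 → nearest is B
(5.5, 7) — d to each: A:20.5, B:8, C:18.5, D:17 → nearest is B
(15, -1) — d to each: A:12.5, B:17.5, C:10.5, D:26.5 → nearest is C
(5, 3) — d to each: A:16.5, B:7.5, C:14.5, D:16.5 → nearest is B
Tally — B:6, C:1, D:1. B captures the most (6).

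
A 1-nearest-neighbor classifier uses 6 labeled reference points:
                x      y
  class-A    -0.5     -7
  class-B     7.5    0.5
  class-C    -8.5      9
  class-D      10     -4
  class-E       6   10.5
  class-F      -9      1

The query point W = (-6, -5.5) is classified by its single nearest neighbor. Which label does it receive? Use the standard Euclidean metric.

class-A

Squared Euclidean distances:
d²(W, class-A) = 30.25 + 2.25 = 32.5
d²(W, class-B) = 182.25 + 36 = 218.25
d²(W, class-C) = 6.25 + 210.25 = 216.5
d²(W, class-D) = 256 + 2.25 = 258.25
d²(W, class-E) = 144 + 256 = 400
d²(W, class-F) = 9 + 42.25 = 51.25
class-A is nearest.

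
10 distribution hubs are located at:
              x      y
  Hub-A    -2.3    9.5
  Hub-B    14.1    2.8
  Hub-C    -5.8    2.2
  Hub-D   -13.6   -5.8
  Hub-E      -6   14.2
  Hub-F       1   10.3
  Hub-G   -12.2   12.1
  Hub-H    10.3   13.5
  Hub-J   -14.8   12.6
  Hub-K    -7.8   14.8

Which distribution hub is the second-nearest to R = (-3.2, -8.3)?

Squared Euclidean distances:
d²(R, Hub-A) = (-3.2−(-2.3))² + (-8.3−9.5)² = 0.81 + 316.84 = 317.65
d²(R, Hub-B) = (-3.2−14.1)² + (-8.3−2.8)² = 299.29 + 123.21 = 422.5
d²(R, Hub-C) = (-3.2−(-5.8))² + (-8.3−2.2)² = 6.76 + 110.25 = 117.01
d²(R, Hub-D) = (-3.2−(-13.6))² + (-8.3−(-5.8))² = 108.16 + 6.25 = 114.41
d²(R, Hub-E) = (-3.2−(-6))² + (-8.3−14.2)² = 7.84 + 506.25 = 514.09
d²(R, Hub-F) = (-3.2−1)² + (-8.3−10.3)² = 17.64 + 345.96 = 363.6
d²(R, Hub-G) = (-3.2−(-12.2))² + (-8.3−12.1)² = 81 + 416.16 = 497.16
d²(R, Hub-H) = (-3.2−10.3)² + (-8.3−13.5)² = 182.25 + 475.24 = 657.49
d²(R, Hub-J) = (-3.2−(-14.8))² + (-8.3−12.6)² = 134.56 + 436.81 = 571.37
d²(R, Hub-K) = (-3.2−(-7.8))² + (-8.3−14.8)² = 21.16 + 533.61 = 554.77
Sorted ascending: Hub-D, Hub-C, Hub-A, … — the second-nearest is Hub-C.

Hub-C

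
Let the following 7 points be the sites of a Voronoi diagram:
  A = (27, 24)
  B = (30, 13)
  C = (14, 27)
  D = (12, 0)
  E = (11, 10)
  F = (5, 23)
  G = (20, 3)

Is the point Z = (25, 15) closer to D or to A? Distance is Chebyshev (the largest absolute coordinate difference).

A

d(Z,D) = max(13, 15) = 15
d(Z,A) = max(2, 9) = 9
15 > 9, so A is closer.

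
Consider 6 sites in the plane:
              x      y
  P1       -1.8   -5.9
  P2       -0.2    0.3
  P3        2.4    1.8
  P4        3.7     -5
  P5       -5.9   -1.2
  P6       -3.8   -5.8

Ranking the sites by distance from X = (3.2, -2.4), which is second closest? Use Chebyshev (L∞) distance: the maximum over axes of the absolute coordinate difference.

d(X,P1) = max(5, 3.5) = 5
d(X,P2) = max(3.4, 2.7) = 3.4
d(X,P3) = max(0.8, 4.2) = 4.2
d(X,P4) = max(0.5, 2.6) = 2.6
d(X,P5) = max(9.1, 1.2) = 9.1
d(X,P6) = max(7, 3.4) = 7
Sorted ascending: P4, P2, P3, … — the second-nearest is P2.

P2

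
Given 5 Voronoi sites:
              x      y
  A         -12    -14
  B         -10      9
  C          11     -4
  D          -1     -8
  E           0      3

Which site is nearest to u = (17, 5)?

Squared Euclidean distances:
|uA|² = (17−(-12))² + (5−(-14))² = 841 + 361 = 1202
|uB|² = (17−(-10))² + (5−9)² = 729 + 16 = 745
|uC|² = (17−11)² + (5−(-4))² = 36 + 81 = 117
|uD|² = (17−(-1))² + (5−(-8))² = 324 + 169 = 493
|uE|² = (17−0)² + (5−3)² = 289 + 4 = 293
Minimum is at C.

C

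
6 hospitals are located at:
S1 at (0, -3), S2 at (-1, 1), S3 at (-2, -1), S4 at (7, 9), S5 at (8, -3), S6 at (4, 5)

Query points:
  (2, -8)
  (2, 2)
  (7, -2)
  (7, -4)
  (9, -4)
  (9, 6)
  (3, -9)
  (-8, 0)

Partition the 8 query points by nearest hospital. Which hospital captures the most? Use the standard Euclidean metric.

S5

(2, -8) — d² to each: S1:29, S2:90, S3:65, S4:314, S5:61, S6:173 → nearest is S1
(2, 2) — d² to each: S1:29, S2:10, S3:25, S4:74, S5:61, S6:13 → nearest is S2
(7, -2) — d² to each: S1:50, S2:73, S3:82, S4:121, S5:2, S6:58 → nearest is S5
(7, -4) — d² to each: S1:50, S2:89, S3:90, S4:169, S5:2, S6:90 → nearest is S5
(9, -4) — d² to each: S1:82, S2:125, S3:130, S4:173, S5:2, S6:106 → nearest is S5
(9, 6) — d² to each: S1:162, S2:125, S3:170, S4:13, S5:82, S6:26 → nearest is S4
(3, -9) — d² to each: S1:45, S2:116, S3:89, S4:340, S5:61, S6:197 → nearest is S1
(-8, 0) — d² to each: S1:73, S2:50, S3:37, S4:306, S5:265, S6:169 → nearest is S3
Tally — S1:2, S2:1, S3:1, S4:1, S5:3. S5 captures the most (3).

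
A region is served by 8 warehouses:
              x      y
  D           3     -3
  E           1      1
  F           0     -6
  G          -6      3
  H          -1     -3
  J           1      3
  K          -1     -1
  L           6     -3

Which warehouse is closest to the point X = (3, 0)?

E

Since √ is increasing, it suffices to compare squared distances:
|XD|² = (3−3)² + (0−(-3))² = 0 + 9 = 9
|XE|² = (3−1)² + (0−1)² = 4 + 1 = 5
|XF|² = (3−0)² + (0−(-6))² = 9 + 36 = 45
|XG|² = (3−(-6))² + (0−3)² = 81 + 9 = 90
|XH|² = (3−(-1))² + (0−(-3))² = 16 + 9 = 25
|XJ|² = (3−1)² + (0−3)² = 4 + 9 = 13
|XK|² = (3−(-1))² + (0−(-1))² = 16 + 1 = 17
|XL|² = (3−6)² + (0−(-3))² = 9 + 9 = 18
Minimum is at E.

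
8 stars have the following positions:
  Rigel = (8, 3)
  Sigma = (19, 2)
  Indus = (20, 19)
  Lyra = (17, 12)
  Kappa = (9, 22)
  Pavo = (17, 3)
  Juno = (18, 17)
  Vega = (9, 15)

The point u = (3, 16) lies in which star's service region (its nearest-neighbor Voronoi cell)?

Compare squared distances (the ordering matches that of the actual distances):
d²(u, Rigel) = 25 + 169 = 194
d²(u, Sigma) = 256 + 196 = 452
d²(u, Indus) = 289 + 9 = 298
d²(u, Lyra) = 196 + 16 = 212
d²(u, Kappa) = 36 + 36 = 72
d²(u, Pavo) = 196 + 169 = 365
d²(u, Juno) = 225 + 1 = 226
d²(u, Vega) = 36 + 1 = 37
Vega is nearest.

Vega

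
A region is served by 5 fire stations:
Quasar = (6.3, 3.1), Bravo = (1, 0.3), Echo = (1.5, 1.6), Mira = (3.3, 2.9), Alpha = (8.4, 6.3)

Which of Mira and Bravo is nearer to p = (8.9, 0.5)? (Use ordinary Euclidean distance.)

Mira

Compare squared distances:
d²(p, Mira) = (8.9−3.3)² + (0.5−2.9)² = 31.36 + 5.76 = 37.12
d²(p, Bravo) = (8.9−1)² + (0.5−0.3)² = 62.41 + 0.04 = 62.45
37.12 < 62.45, so Mira is closer.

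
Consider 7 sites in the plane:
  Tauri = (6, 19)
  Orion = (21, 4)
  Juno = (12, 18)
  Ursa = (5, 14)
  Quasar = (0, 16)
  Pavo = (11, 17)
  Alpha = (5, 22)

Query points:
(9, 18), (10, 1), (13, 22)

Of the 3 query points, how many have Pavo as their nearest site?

1

(9, 18) — d² to each: Tauri:10, Orion:340, Juno:9, Ursa:32, Quasar:85, Pavo:5, Alpha:32 → nearest is Pavo
(10, 1) — d² to each: Tauri:340, Orion:130, Juno:293, Ursa:194, Quasar:325, Pavo:257, Alpha:466 → nearest is Orion
(13, 22) — d² to each: Tauri:58, Orion:388, Juno:17, Ursa:128, Quasar:205, Pavo:29, Alpha:64 → nearest is Juno
1 of the 3 points has Pavo as nearest.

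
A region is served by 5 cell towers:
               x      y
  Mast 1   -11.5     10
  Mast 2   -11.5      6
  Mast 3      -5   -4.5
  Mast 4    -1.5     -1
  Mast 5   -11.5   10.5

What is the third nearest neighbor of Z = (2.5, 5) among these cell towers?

Mast 2

Compare squared distances (the ordering matches that of the actual distances):
d²(Z, Mast 1) = (2.5−(-11.5))² + (5−10)² = 196 + 25 = 221
d²(Z, Mast 2) = (2.5−(-11.5))² + (5−6)² = 196 + 1 = 197
d²(Z, Mast 3) = (2.5−(-5))² + (5−(-4.5))² = 56.25 + 90.25 = 146.5
d²(Z, Mast 4) = (2.5−(-1.5))² + (5−(-1))² = 16 + 36 = 52
d²(Z, Mast 5) = (2.5−(-11.5))² + (5−10.5)² = 196 + 30.25 = 226.25
Sorted ascending: Mast 4, Mast 3, Mast 2, Mast 1, … — the third-nearest is Mast 2.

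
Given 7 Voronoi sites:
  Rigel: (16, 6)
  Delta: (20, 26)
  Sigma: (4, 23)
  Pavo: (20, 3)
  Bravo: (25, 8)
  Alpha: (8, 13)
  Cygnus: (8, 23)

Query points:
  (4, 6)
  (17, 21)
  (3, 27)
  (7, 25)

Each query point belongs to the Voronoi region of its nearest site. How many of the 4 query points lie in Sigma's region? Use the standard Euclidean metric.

(4, 6) — d² to each: Rigel:144, Delta:656, Sigma:289, Pavo:265, Bravo:445, Alpha:65, Cygnus:305 → nearest is Alpha
(17, 21) — d² to each: Rigel:226, Delta:34, Sigma:173, Pavo:333, Bravo:233, Alpha:145, Cygnus:85 → nearest is Delta
(3, 27) — d² to each: Rigel:610, Delta:290, Sigma:17, Pavo:865, Bravo:845, Alpha:221, Cygnus:41 → nearest is Sigma
(7, 25) — d² to each: Rigel:442, Delta:170, Sigma:13, Pavo:653, Bravo:613, Alpha:145, Cygnus:5 → nearest is Cygnus
1 of the 4 points has Sigma as nearest.

1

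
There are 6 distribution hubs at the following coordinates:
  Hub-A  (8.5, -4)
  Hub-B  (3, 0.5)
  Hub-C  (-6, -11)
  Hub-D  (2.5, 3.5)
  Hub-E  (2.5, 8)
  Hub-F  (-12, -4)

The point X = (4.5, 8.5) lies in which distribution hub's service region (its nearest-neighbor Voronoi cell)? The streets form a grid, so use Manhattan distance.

d(X, Hub-A) = |4.5−8.5| + |8.5−(-4)| = 4 + 12.5 = 16.5
d(X, Hub-B) = |4.5−3| + |8.5−0.5| = 1.5 + 8 = 9.5
d(X, Hub-C) = |4.5−(-6)| + |8.5−(-11)| = 10.5 + 19.5 = 30
d(X, Hub-D) = |4.5−2.5| + |8.5−3.5| = 2 + 5 = 7
d(X, Hub-E) = |4.5−2.5| + |8.5−8| = 2 + 0.5 = 2.5
d(X, Hub-F) = |4.5−(-12)| + |8.5−(-4)| = 16.5 + 12.5 = 29
The smallest is to Hub-E, so X lies in the Voronoi region of Hub-E.

Hub-E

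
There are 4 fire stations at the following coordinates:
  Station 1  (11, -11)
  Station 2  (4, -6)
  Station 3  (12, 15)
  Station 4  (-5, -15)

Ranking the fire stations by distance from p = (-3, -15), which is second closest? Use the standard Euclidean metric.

Station 2

Compare squared distances (the ordering matches that of the actual distances):
d²(p, Station 1) = (-3−11)² + (-15−(-11))² = 196 + 16 = 212
d²(p, Station 2) = (-3−4)² + (-15−(-6))² = 49 + 81 = 130
d²(p, Station 3) = (-3−12)² + (-15−15)² = 225 + 900 = 1125
d²(p, Station 4) = (-3−(-5))² + (-15−(-15))² = 4 + 0 = 4
Sorted ascending: Station 4, Station 2, Station 1, … — the second-nearest is Station 2.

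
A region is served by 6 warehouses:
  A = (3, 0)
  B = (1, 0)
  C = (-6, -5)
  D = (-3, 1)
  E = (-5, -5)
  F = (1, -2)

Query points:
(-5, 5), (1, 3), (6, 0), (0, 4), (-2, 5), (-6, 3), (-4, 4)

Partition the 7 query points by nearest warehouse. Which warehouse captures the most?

D

(-5, 5) — d² to each: A:89, B:61, C:101, D:20, E:100, F:85 → nearest is D
(1, 3) — d² to each: A:13, B:9, C:113, D:20, E:100, F:25 → nearest is B
(6, 0) — d² to each: A:9, B:25, C:169, D:82, E:146, F:29 → nearest is A
(0, 4) — d² to each: A:25, B:17, C:117, D:18, E:106, F:37 → nearest is B
(-2, 5) — d² to each: A:50, B:34, C:116, D:17, E:109, F:58 → nearest is D
(-6, 3) — d² to each: A:90, B:58, C:64, D:13, E:65, F:74 → nearest is D
(-4, 4) — d² to each: A:65, B:41, C:85, D:10, E:82, F:61 → nearest is D
Tally — A:1, B:2, D:4. D captures the most (4).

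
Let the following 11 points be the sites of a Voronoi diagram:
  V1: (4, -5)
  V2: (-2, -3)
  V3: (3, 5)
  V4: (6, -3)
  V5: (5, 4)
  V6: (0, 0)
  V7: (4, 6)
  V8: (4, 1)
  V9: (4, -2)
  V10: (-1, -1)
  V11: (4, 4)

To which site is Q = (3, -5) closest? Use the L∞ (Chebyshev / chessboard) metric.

V1

d(Q,V1) = max(1, 0) = 1
d(Q,V2) = max(5, 2) = 5
d(Q,V3) = max(0, 10) = 10
d(Q,V4) = max(3, 2) = 3
d(Q,V5) = max(2, 9) = 9
d(Q,V6) = max(3, 5) = 5
d(Q,V7) = max(1, 11) = 11
d(Q,V8) = max(1, 6) = 6
d(Q,V9) = max(1, 3) = 3
d(Q, V10) = max(4, 4) = 4
d(Q, V11) = max(1, 9) = 9
V1 is nearest.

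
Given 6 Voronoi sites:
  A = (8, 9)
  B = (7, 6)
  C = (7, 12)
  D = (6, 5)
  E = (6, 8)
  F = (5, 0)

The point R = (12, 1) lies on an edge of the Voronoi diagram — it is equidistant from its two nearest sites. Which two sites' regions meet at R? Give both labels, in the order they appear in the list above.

B and F

Squared distances from R to each site:
|RA|² = (12−8)² + (1−9)² = 16 + 64 = 80
|RB|² = (12−7)² + (1−6)² = 25 + 25 = 50
|RC|² = (12−7)² + (1−12)² = 25 + 121 = 146
|RD|² = (12−6)² + (1−5)² = 36 + 16 = 52
|RE|² = (12−6)² + (1−8)² = 36 + 49 = 85
|RF|² = (12−5)² + (1−0)² = 49 + 1 = 50
R is equidistant from B and F (both at squared distance 50), and every other site is strictly farther — so R lies on the B–F Voronoi edge.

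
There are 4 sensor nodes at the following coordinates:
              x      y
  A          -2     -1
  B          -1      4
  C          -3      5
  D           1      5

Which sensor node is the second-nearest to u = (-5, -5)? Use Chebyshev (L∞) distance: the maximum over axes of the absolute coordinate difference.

B

d(u,A) = max(3, 4) = 4
d(u,B) = max(4, 9) = 9
d(u,C) = max(2, 10) = 10
d(u,D) = max(6, 10) = 10
Sorted ascending: A, B, C, … — the second-nearest is B.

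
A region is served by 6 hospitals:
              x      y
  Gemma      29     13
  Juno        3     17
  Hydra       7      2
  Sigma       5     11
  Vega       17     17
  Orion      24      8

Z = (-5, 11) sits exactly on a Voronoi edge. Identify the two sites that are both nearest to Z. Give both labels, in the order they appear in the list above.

Juno and Sigma

Squared distances from Z to each site:
d²(Z, Gemma) = 1156 + 4 = 1160
d²(Z, Juno) = 64 + 36 = 100
d²(Z, Hydra) = 144 + 81 = 225
d²(Z, Sigma) = 100 + 0 = 100
d²(Z, Vega) = 484 + 36 = 520
d²(Z, Orion) = 841 + 9 = 850
Z is equidistant from Juno and Sigma (both at squared distance 100), and every other site is strictly farther — so Z lies on the Juno–Sigma Voronoi edge.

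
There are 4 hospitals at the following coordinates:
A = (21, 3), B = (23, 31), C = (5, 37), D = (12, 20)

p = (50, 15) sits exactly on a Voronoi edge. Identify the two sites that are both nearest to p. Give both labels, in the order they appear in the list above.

A and B

Squared distances from p to each site:
|pA|² = 841 + 144 = 985
|pB|² = 729 + 256 = 985
|pC|² = 2025 + 484 = 2509
|pD|² = 1444 + 25 = 1469
p is equidistant from A and B (both at squared distance 985), and every other site is strictly farther — so p lies on the A–B Voronoi edge.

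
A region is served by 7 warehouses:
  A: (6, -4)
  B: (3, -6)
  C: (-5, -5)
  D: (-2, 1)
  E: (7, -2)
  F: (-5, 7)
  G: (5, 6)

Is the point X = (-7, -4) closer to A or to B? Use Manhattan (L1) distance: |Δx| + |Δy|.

d(X,A) = |-7−6| + |-4−(-4)| = 13 + 0 = 13
d(X,B) = |-7−3| + |-4−(-6)| = 10 + 2 = 12
13 > 12, so B is closer.

B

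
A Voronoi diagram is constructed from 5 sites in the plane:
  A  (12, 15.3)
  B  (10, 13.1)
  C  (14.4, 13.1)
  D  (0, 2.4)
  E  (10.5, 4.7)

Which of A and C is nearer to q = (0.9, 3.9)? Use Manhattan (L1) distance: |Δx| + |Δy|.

d(q,A) = |0.9−12| + |3.9−15.3| = 11.1 + 11.4 = 22.5
d(q,C) = |0.9−14.4| + |3.9−13.1| = 13.5 + 9.2 = 22.7
22.5 < 22.7, so A is closer.

A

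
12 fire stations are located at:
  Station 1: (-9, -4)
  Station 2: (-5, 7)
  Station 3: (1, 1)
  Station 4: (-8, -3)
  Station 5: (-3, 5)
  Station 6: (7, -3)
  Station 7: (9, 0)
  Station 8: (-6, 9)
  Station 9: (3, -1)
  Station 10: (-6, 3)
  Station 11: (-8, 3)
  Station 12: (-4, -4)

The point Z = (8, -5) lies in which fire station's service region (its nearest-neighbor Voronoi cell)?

Since √ is increasing, it suffices to compare squared distances:
d²(Z, Station 1) = (8−(-9))² + (-5−(-4))² = 289 + 1 = 290
d²(Z, Station 2) = (8−(-5))² + (-5−7)² = 169 + 144 = 313
d²(Z, Station 3) = (8−1)² + (-5−1)² = 49 + 36 = 85
d²(Z, Station 4) = (8−(-8))² + (-5−(-3))² = 256 + 4 = 260
d²(Z, Station 5) = (8−(-3))² + (-5−5)² = 121 + 100 = 221
d²(Z, Station 6) = (8−7)² + (-5−(-3))² = 1 + 4 = 5
d²(Z, Station 7) = (8−9)² + (-5−0)² = 1 + 25 = 26
d²(Z, Station 8) = (8−(-6))² + (-5−9)² = 196 + 196 = 392
d²(Z, Station 9) = (8−3)² + (-5−(-1))² = 25 + 16 = 41
d²(Z, Station 10) = (8−(-6))² + (-5−3)² = 196 + 64 = 260
d²(Z, Station 11) = (8−(-8))² + (-5−3)² = 256 + 64 = 320
d²(Z, Station 12) = (8−(-4))² + (-5−(-4))² = 144 + 1 = 145
Minimum is at Station 6.

Station 6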